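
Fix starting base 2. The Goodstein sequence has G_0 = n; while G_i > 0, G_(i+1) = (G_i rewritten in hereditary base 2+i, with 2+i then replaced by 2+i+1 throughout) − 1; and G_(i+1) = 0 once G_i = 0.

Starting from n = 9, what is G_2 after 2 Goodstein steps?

G_0 = 9. HB_2(9) = 2^(2 + 1) + 1. Bump = 82. G_1 = 81.
G_1 = 81. HB_3(81) = 3^(3 + 1). Bump = 1024. G_2 = 1023.
G_2 = 1023. HB_4(1023) = 3·4^4 + 3·4^3 + 3·4^2 + 3·4 + 3. Bump = 9843. G_3 = 9842.

1023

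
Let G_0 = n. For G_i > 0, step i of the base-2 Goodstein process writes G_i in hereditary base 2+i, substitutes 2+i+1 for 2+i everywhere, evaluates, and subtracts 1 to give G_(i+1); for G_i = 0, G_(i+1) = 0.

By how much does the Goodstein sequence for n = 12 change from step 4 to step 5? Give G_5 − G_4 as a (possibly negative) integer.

5484891

(0) 12|_2 = 2^(2 + 1) + 2^2 ↦ 3^(3 + 1) + 3^3|_3 = 108 ⇒ 107
(1) 107|_3 = 3^(3 + 1) + 2·3^2 + 2·3 + 2 ↦ 4^(4 + 1) + 2·4^2 + 2·4 + 2|_4 = 1066 ⇒ 1065
(2) 1065|_4 = 4^(4 + 1) + 2·4^2 + 2·4 + 1 ↦ 5^(5 + 1) + 2·5^2 + 2·5 + 1|_5 = 15686 ⇒ 15685
(3) 15685|_5 = 5^(5 + 1) + 2·5^2 + 2·5 ↦ 6^(6 + 1) + 2·6^2 + 2·6|_6 = 280020 ⇒ 280019
(4) 280019|_6 = 6^(6 + 1) + 2·6^2 + 6 + 5 ↦ 7^(7 + 1) + 2·7^2 + 7 + 5|_7 = 5764911 ⇒ 5764910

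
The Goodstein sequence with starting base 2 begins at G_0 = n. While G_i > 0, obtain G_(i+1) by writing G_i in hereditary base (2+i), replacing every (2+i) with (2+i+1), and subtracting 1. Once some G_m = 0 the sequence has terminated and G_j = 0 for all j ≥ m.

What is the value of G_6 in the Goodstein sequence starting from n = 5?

[0] 5 ≡ 2^2 + 1 (base 2). Lift 3: 28. −1: 27.
[1] 27 ≡ 3^3 (base 3). Lift 4: 256. −1: 255.
[2] 255 ≡ 3·4^3 + 3·4^2 + 3·4 + 3 (base 4). Lift 5: 468. −1: 467.
[3] 467 ≡ 3·5^3 + 3·5^2 + 3·5 + 2 (base 5). Lift 6: 776. −1: 775.
[4] 775 ≡ 3·6^3 + 3·6^2 + 3·6 + 1 (base 6). Lift 7: 1198. −1: 1197.
[5] 1197 ≡ 3·7^3 + 3·7^2 + 3·7 (base 7). Lift 8: 1752. −1: 1751.
[6] 1751 ≡ 3·8^3 + 3·8^2 + 2·8 + 7 (base 8). Lift 9: 2455. −1: 2454.

1751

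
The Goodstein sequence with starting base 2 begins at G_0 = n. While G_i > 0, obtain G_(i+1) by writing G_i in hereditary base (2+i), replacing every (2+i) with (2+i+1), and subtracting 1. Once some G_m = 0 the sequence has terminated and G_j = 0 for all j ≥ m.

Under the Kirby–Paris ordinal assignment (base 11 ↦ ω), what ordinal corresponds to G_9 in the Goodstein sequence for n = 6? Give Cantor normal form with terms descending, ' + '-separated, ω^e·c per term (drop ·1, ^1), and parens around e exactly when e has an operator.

ω^5·5 + ω^4·5 + ω^3·5 + ω^2·5 + ω·5

step 0: 6 = 2^2 + 2; sub 3 for 2: 3^3 + 3; = 30; G_1 = 30−1 = 29
step 1: 29 = 3^3 + 2; sub 4 for 3: 4^4 + 2; = 258; G_2 = 258−1 = 257
step 2: 257 = 4^4 + 1; sub 5 for 4: 5^5 + 1; = 3126; G_3 = 3126−1 = 3125
step 3: 3125 = 5^5; sub 6 for 5: 6^6; = 46656; G_4 = 46656−1 = 46655
step 4: 46655 = 5·6^5 + 5·6^4 + 5·6^3 + 5·6^2 + 5·6 + 5; sub 7 for 6: 5·7^5 + 5·7^4 + 5·7^3 + 5·7^2 + 5·7 + 5; = 98040; G_5 = 98040−1 = 98039
step 5: 98039 = 5·7^5 + 5·7^4 + 5·7^3 + 5·7^2 + 5·7 + 4; sub 8 for 7: 5·8^5 + 5·8^4 + 5·8^3 + 5·8^2 + 5·8 + 4; = 187244; G_6 = 187244−1 = 187243
step 6: 187243 = 5·8^5 + 5·8^4 + 5·8^3 + 5·8^2 + 5·8 + 3; sub 9 for 8: 5·9^5 + 5·9^4 + 5·9^3 + 5·9^2 + 5·9 + 3; = 332148; G_7 = 332148−1 = 332147
step 7: 332147 = 5·9^5 + 5·9^4 + 5·9^3 + 5·9^2 + 5·9 + 2; sub 10 for 9: 5·10^5 + 5·10^4 + 5·10^3 + 5·10^2 + 5·10 + 2; = 555552; G_8 = 555552−1 = 555551
step 8: 555551 = 5·10^5 + 5·10^4 + 5·10^3 + 5·10^2 + 5·10 + 1; sub 11 for 10: 5·11^5 + 5·11^4 + 5·11^3 + 5·11^2 + 5·11 + 1; = 885776; G_9 = 885776−1 = 885775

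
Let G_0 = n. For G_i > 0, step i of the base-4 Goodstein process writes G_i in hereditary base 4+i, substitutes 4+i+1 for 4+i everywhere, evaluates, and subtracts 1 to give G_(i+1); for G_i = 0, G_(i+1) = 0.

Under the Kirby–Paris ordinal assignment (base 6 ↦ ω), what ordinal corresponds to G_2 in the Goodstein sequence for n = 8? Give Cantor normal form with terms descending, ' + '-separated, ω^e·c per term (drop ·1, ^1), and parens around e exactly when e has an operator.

G_0=8  [base 4] 2·4  →[4↦5]→  2·5 = 10  −1 ⇒ G_1=9
G_1=9  [base 5] 5 + 4  →[5↦6]→  6 + 4 = 10  −1 ⇒ G_2=9
G_2=9  [base 6] 6 + 3  →[6↦7]→  7 + 3 = 10  −1 ⇒ G_3=9

ω + 3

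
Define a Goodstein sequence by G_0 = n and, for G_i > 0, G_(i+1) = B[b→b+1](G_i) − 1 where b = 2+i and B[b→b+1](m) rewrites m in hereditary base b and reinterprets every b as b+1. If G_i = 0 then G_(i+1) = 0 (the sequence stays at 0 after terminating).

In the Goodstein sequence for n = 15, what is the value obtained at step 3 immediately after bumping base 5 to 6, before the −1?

326594

base 2: 15 = 2^(2 + 1) + 2^2 + 2 + 1; at 3: 3^(3 + 1) + 3^3 + 3 + 1 = 112; next = 111
base 3: 111 = 3^(3 + 1) + 3^3 + 3; at 4: 4^(4 + 1) + 4^4 + 4 = 1284; next = 1283
base 4: 1283 = 4^(4 + 1) + 4^4 + 3; at 5: 5^(5 + 1) + 5^5 + 3 = 18753; next = 18752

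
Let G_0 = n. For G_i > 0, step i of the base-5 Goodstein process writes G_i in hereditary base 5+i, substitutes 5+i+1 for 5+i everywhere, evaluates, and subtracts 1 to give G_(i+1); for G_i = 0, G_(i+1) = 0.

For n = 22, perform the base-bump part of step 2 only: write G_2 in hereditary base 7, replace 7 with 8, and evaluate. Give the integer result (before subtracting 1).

32

G_0 = 22. HB_5(22) = 4·5 + 2. Bump = 26. G_1 = 25.
G_1 = 25. HB_6(25) = 4·6 + 1. Bump = 29. G_2 = 28.
G_2 = 28. HB_7(28) = 4·7. Bump = 32. G_3 = 31.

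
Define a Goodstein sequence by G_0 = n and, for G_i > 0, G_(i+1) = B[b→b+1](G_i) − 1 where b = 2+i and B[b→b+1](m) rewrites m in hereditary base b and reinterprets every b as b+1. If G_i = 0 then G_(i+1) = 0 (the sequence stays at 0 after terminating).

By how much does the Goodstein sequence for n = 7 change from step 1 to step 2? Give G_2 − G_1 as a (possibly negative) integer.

i=0: 7 = 2^2 + 2 + 1 (b=2); 2→3: 3^3 + 3 + 1 = 31; 31−1 = 30
i=1: 30 = 3^3 + 3 (b=3); 3→4: 4^4 + 4 = 260; 260−1 = 259

229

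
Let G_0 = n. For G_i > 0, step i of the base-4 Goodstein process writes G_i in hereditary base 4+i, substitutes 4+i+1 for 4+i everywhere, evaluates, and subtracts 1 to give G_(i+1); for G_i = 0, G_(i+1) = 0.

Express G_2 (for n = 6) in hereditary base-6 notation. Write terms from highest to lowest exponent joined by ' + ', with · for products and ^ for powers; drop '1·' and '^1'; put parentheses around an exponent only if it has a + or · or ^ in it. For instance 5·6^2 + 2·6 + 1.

[0] 6 ≡ 4 + 2 (base 4). Lift 5: 7. −1: 6.
[1] 6 ≡ 5 + 1 (base 5). Lift 6: 7. −1: 6.
[2] 6 ≡ 6 (base 6). Lift 7: 7. −1: 6.

6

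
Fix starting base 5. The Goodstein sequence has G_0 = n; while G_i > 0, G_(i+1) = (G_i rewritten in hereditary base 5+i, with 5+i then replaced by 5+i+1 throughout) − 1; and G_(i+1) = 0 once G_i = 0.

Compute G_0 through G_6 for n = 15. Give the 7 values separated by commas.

15, 17, 18, 19, 20, 21, 22

15 —HB5→ 3·5 —bump→ 3·6 = 18 —(−1)→ 17
17 —HB6→ 2·6 + 5 —bump→ 2·7 + 5 = 19 —(−1)→ 18
18 —HB7→ 2·7 + 4 —bump→ 2·8 + 4 = 20 —(−1)→ 19
19 —HB8→ 2·8 + 3 —bump→ 2·9 + 3 = 21 —(−1)→ 20
20 —HB9→ 2·9 + 2 —bump→ 2·10 + 2 = 22 —(−1)→ 21
21 —HB10→ 2·10 + 1 —bump→ 2·11 + 1 = 23 —(−1)→ 22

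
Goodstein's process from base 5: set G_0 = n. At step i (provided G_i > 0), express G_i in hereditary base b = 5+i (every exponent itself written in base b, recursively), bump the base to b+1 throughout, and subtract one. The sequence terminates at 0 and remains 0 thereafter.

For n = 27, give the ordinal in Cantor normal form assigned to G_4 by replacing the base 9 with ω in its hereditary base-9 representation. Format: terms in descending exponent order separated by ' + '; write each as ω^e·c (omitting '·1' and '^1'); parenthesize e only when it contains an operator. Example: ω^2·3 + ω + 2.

ω·7 + 6

G_0=27  [base 5] 5^2 + 2  →[5↦6]→  6^2 + 2 = 38  −1 ⇒ G_1=37
G_1=37  [base 6] 6^2 + 1  →[6↦7]→  7^2 + 1 = 50  −1 ⇒ G_2=49
G_2=49  [base 7] 7^2  →[7↦8]→  8^2 = 64  −1 ⇒ G_3=63
G_3=63  [base 8] 7·8 + 7  →[8↦9]→  7·9 + 7 = 70  −1 ⇒ G_4=69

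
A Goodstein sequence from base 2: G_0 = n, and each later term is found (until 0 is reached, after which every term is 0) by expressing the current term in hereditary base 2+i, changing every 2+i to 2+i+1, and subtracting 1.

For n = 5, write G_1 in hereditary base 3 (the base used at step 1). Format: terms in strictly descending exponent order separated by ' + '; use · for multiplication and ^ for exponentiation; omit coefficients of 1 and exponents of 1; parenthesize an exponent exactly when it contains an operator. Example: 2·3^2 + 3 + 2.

5 —HB2→ 2^2 + 1 —bump→ 3^3 + 1 = 28 —(−1)→ 27
27 —HB3→ 3^3 —bump→ 4^4 = 256 —(−1)→ 255

3^3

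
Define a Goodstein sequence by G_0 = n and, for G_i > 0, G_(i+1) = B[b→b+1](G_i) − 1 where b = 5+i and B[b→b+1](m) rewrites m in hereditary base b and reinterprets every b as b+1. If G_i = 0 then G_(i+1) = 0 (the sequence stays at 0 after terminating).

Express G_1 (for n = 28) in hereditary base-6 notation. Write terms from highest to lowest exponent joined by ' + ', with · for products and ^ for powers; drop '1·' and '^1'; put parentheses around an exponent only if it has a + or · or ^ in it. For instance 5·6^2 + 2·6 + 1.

6^2 + 2

28 —HB5→ 5^2 + 3 —bump→ 6^2 + 3 = 39 —(−1)→ 38
38 —HB6→ 6^2 + 2 —bump→ 7^2 + 2 = 51 —(−1)→ 50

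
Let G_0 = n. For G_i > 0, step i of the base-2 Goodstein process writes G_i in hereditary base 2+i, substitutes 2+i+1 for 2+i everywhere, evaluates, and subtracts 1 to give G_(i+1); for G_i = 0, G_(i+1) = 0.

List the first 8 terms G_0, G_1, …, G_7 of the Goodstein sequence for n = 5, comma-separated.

5, 27, 255, 467, 775, 1197, 1751, 2454

G_0=5  [base 2] 2^2 + 1  →[2↦3]→  3^3 + 1 = 28  −1 ⇒ G_1=27
G_1=27  [base 3] 3^3  →[3↦4]→  4^4 = 256  −1 ⇒ G_2=255
G_2=255  [base 4] 3·4^3 + 3·4^2 + 3·4 + 3  →[4↦5]→  3·5^3 + 3·5^2 + 3·5 + 3 = 468  −1 ⇒ G_3=467
G_3=467  [base 5] 3·5^3 + 3·5^2 + 3·5 + 2  →[5↦6]→  3·6^3 + 3·6^2 + 3·6 + 2 = 776  −1 ⇒ G_4=775
G_4=775  [base 6] 3·6^3 + 3·6^2 + 3·6 + 1  →[6↦7]→  3·7^3 + 3·7^2 + 3·7 + 1 = 1198  −1 ⇒ G_5=1197
G_5=1197  [base 7] 3·7^3 + 3·7^2 + 3·7  →[7↦8]→  3·8^3 + 3·8^2 + 3·8 = 1752  −1 ⇒ G_6=1751
G_6=1751  [base 8] 3·8^3 + 3·8^2 + 2·8 + 7  →[8↦9]→  3·9^3 + 3·9^2 + 2·9 + 7 = 2455  −1 ⇒ G_7=2454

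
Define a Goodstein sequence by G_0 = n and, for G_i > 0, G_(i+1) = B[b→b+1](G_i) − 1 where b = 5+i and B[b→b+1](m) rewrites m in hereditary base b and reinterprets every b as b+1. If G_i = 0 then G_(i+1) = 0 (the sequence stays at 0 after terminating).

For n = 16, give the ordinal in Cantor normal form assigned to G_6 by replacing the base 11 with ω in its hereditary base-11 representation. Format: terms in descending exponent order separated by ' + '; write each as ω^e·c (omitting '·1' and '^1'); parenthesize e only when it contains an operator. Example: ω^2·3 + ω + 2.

ω·2 + 2

G_0=16  [base 5] 3·5 + 1  →[5↦6]→  3·6 + 1 = 19  −1 ⇒ G_1=18
G_1=18  [base 6] 3·6  →[6↦7]→  3·7 = 21  −1 ⇒ G_2=20
G_2=20  [base 7] 2·7 + 6  →[7↦8]→  2·8 + 6 = 22  −1 ⇒ G_3=21
G_3=21  [base 8] 2·8 + 5  →[8↦9]→  2·9 + 5 = 23  −1 ⇒ G_4=22
G_4=22  [base 9] 2·9 + 4  →[9↦10]→  2·10 + 4 = 24  −1 ⇒ G_5=23
G_5=23  [base 10] 2·10 + 3  →[10↦11]→  2·11 + 3 = 25  −1 ⇒ G_6=24
G_6=24  [base 11] 2·11 + 2  →[11↦12]→  2·12 + 2 = 26  −1 ⇒ G_7=25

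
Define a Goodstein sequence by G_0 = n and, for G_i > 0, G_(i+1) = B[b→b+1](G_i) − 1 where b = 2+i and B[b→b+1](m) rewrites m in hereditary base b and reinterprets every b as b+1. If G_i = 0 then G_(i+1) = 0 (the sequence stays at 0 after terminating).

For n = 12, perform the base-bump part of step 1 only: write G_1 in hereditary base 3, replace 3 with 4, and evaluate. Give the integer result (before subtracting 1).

1066

i=0: 12 = 2^(2 + 1) + 2^2 (b=2); 2→3: 3^(3 + 1) + 3^3 = 108; 108−1 = 107
i=1: 107 = 3^(3 + 1) + 2·3^2 + 2·3 + 2 (b=3); 3→4: 4^(4 + 1) + 2·4^2 + 2·4 + 2 = 1066; 1066−1 = 1065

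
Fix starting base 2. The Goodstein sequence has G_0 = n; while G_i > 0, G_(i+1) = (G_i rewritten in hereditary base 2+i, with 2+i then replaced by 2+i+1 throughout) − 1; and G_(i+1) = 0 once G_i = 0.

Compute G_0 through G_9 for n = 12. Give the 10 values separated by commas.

step 0: 12 = 2^(2 + 1) + 2^2; sub 3 for 2: 3^(3 + 1) + 3^3; = 108; G_1 = 108−1 = 107
step 1: 107 = 3^(3 + 1) + 2·3^2 + 2·3 + 2; sub 4 for 3: 4^(4 + 1) + 2·4^2 + 2·4 + 2; = 1066; G_2 = 1066−1 = 1065
step 2: 1065 = 4^(4 + 1) + 2·4^2 + 2·4 + 1; sub 5 for 4: 5^(5 + 1) + 2·5^2 + 2·5 + 1; = 15686; G_3 = 15686−1 = 15685
step 3: 15685 = 5^(5 + 1) + 2·5^2 + 2·5; sub 6 for 5: 6^(6 + 1) + 2·6^2 + 2·6; = 280020; G_4 = 280020−1 = 280019
step 4: 280019 = 6^(6 + 1) + 2·6^2 + 6 + 5; sub 7 for 6: 7^(7 + 1) + 2·7^2 + 7 + 5; = 5764911; G_5 = 5764911−1 = 5764910
step 5: 5764910 = 7^(7 + 1) + 2·7^2 + 7 + 4; sub 8 for 7: 8^(8 + 1) + 2·8^2 + 8 + 4; = 134217868; G_6 = 134217868−1 = 134217867
step 6: 134217867 = 8^(8 + 1) + 2·8^2 + 8 + 3; sub 9 for 8: 9^(9 + 1) + 2·9^2 + 9 + 3; = 3486784575; G_7 = 3486784575−1 = 3486784574
step 7: 3486784574 = 9^(9 + 1) + 2·9^2 + 9 + 2; sub 10 for 9: 10^(10 + 1) + 2·10^2 + 10 + 2; = 100000000212; G_8 = 100000000212−1 = 100000000211
step 8: 100000000211 = 10^(10 + 1) + 2·10^2 + 10 + 1; sub 11 for 10: 11^(11 + 1) + 2·11^2 + 11 + 1; = 3138428376975; G_9 = 3138428376975−1 = 3138428376974

12, 107, 1065, 15685, 280019, 5764910, 134217867, 3486784574, 100000000211, 3138428376974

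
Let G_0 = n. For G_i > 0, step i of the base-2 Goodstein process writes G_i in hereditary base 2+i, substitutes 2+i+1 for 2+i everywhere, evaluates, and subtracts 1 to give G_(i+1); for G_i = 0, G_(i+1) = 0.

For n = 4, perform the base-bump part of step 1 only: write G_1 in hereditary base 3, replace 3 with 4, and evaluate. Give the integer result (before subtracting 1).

42

G_0=4  [base 2] 2^2  →[2↦3]→  3^3 = 27  −1 ⇒ G_1=26
G_1=26  [base 3] 2·3^2 + 2·3 + 2  →[3↦4]→  2·4^2 + 2·4 + 2 = 42  −1 ⇒ G_2=41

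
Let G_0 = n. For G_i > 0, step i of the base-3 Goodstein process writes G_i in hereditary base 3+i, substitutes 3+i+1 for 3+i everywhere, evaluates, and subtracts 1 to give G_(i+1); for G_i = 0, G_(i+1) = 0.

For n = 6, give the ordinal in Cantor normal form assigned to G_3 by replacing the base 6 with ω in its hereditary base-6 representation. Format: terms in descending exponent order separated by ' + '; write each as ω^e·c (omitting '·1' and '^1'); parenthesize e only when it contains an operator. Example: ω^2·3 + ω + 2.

ω + 1

(0) 6|_3 = 2·3 ↦ 2·4|_4 = 8 ⇒ 7
(1) 7|_4 = 4 + 3 ↦ 5 + 3|_5 = 8 ⇒ 7
(2) 7|_5 = 5 + 2 ↦ 6 + 2|_6 = 8 ⇒ 7
(3) 7|_6 = 6 + 1 ↦ 7 + 1|_7 = 8 ⇒ 7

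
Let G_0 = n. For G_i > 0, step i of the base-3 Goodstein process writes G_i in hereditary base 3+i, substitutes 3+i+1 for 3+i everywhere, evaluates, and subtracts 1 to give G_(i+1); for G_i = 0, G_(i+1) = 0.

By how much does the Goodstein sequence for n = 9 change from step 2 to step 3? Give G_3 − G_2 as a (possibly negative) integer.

step 0: 9 = 3^2; sub 4 for 3: 4^2; = 16; G_1 = 16−1 = 15
step 1: 15 = 3·4 + 3; sub 5 for 4: 3·5 + 3; = 18; G_2 = 18−1 = 17
step 2: 17 = 3·5 + 2; sub 6 for 5: 3·6 + 2; = 20; G_3 = 20−1 = 19

2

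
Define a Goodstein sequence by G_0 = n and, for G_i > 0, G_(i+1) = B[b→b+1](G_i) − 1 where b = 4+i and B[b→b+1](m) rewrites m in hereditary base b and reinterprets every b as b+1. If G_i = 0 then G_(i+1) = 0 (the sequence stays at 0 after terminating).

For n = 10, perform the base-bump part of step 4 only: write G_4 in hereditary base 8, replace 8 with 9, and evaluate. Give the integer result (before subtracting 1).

10 —HB4→ 2·4 + 2 —bump→ 2·5 + 2 = 12 —(−1)→ 11
11 —HB5→ 2·5 + 1 —bump→ 2·6 + 1 = 13 —(−1)→ 12
12 —HB6→ 2·6 —bump→ 2·7 = 14 —(−1)→ 13
13 —HB7→ 7 + 6 —bump→ 8 + 6 = 14 —(−1)→ 13

14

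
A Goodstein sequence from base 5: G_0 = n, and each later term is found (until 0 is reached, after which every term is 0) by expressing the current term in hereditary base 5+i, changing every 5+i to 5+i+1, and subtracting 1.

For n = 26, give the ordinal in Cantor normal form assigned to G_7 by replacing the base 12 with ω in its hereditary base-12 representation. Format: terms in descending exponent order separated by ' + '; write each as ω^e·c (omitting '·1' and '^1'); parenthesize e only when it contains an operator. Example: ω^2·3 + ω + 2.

i=0: 26 = 5^2 + 1 (b=5); 5→6: 6^2 + 1 = 37; 37−1 = 36
i=1: 36 = 6^2 (b=6); 6→7: 7^2 = 49; 49−1 = 48
i=2: 48 = 6·7 + 6 (b=7); 7→8: 6·8 + 6 = 54; 54−1 = 53
i=3: 53 = 6·8 + 5 (b=8); 8→9: 6·9 + 5 = 59; 59−1 = 58
i=4: 58 = 6·9 + 4 (b=9); 9→10: 6·10 + 4 = 64; 64−1 = 63
i=5: 63 = 6·10 + 3 (b=10); 10→11: 6·11 + 3 = 69; 69−1 = 68
i=6: 68 = 6·11 + 2 (b=11); 11→12: 6·12 + 2 = 74; 74−1 = 73
i=7: 73 = 6·12 + 1 (b=12); 12→13: 6·13 + 1 = 79; 79−1 = 78

ω·6 + 1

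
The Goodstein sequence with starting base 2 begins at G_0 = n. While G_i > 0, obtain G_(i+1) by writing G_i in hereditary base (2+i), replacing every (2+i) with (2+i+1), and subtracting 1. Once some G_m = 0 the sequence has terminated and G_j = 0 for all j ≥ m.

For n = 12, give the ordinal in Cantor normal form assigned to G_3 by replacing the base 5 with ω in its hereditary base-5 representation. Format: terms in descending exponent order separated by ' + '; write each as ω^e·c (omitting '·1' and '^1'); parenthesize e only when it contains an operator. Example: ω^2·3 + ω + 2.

ω^(ω + 1) + ω^2·2 + ω·2

i=0: 12 = 2^(2 + 1) + 2^2 (b=2); 2→3: 3^(3 + 1) + 3^3 = 108; 108−1 = 107
i=1: 107 = 3^(3 + 1) + 2·3^2 + 2·3 + 2 (b=3); 3→4: 4^(4 + 1) + 2·4^2 + 2·4 + 2 = 1066; 1066−1 = 1065
i=2: 1065 = 4^(4 + 1) + 2·4^2 + 2·4 + 1 (b=4); 4→5: 5^(5 + 1) + 2·5^2 + 2·5 + 1 = 15686; 15686−1 = 15685
i=3: 15685 = 5^(5 + 1) + 2·5^2 + 2·5 (b=5); 5→6: 6^(6 + 1) + 2·6^2 + 2·6 = 280020; 280020−1 = 280019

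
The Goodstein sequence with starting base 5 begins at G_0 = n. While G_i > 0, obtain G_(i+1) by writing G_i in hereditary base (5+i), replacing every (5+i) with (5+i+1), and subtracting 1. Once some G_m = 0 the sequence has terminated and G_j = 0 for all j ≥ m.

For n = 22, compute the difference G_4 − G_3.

2

G_0=22  [base 5] 4·5 + 2  →[5↦6]→  4·6 + 2 = 26  −1 ⇒ G_1=25
G_1=25  [base 6] 4·6 + 1  →[6↦7]→  4·7 + 1 = 29  −1 ⇒ G_2=28
G_2=28  [base 7] 4·7  →[7↦8]→  4·8 = 32  −1 ⇒ G_3=31
G_3=31  [base 8] 3·8 + 7  →[8↦9]→  3·9 + 7 = 34  −1 ⇒ G_4=33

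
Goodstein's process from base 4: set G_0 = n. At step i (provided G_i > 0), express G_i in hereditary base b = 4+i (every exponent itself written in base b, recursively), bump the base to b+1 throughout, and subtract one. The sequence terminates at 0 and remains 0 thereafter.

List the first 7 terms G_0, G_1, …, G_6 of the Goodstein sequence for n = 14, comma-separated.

14, 16, 18, 20, 21, 22, 23

step 0: 14 = 3·4 + 2; sub 5 for 4: 3·5 + 2; = 17; G_1 = 17−1 = 16
step 1: 16 = 3·5 + 1; sub 6 for 5: 3·6 + 1; = 19; G_2 = 19−1 = 18
step 2: 18 = 3·6; sub 7 for 6: 3·7; = 21; G_3 = 21−1 = 20
step 3: 20 = 2·7 + 6; sub 8 for 7: 2·8 + 6; = 22; G_4 = 22−1 = 21
step 4: 21 = 2·8 + 5; sub 9 for 8: 2·9 + 5; = 23; G_5 = 23−1 = 22
step 5: 22 = 2·9 + 4; sub 10 for 9: 2·10 + 4; = 24; G_6 = 24−1 = 23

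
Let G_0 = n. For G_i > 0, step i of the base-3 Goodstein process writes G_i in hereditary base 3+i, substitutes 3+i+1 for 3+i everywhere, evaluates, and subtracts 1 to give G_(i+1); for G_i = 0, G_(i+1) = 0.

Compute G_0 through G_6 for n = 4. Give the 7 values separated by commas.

base 3: 4 = 3 + 1; at 4: 4 + 1 = 5; next = 4
base 4: 4 = 4; at 5: 5 = 5; next = 4
base 5: 4 = 4; at 6: 4 = 4; next = 3
base 6: 3 = 3; at 7: 3 = 3; next = 2
base 7: 2 = 2; at 8: 2 = 2; next = 1
base 8: 1 = 1; at 9: 1 = 1; next = 0

4, 4, 4, 3, 2, 1, 0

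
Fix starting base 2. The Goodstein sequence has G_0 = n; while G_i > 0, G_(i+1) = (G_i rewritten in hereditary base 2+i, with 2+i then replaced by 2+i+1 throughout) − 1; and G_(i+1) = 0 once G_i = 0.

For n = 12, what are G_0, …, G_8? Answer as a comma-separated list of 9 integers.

12, 107, 1065, 15685, 280019, 5764910, 134217867, 3486784574, 100000000211

G_0 = 12. HB_2(12) = 2^(2 + 1) + 2^2. Bump = 108. G_1 = 107.
G_1 = 107. HB_3(107) = 3^(3 + 1) + 2·3^2 + 2·3 + 2. Bump = 1066. G_2 = 1065.
G_2 = 1065. HB_4(1065) = 4^(4 + 1) + 2·4^2 + 2·4 + 1. Bump = 15686. G_3 = 15685.
G_3 = 15685. HB_5(15685) = 5^(5 + 1) + 2·5^2 + 2·5. Bump = 280020. G_4 = 280019.
G_4 = 280019. HB_6(280019) = 6^(6 + 1) + 2·6^2 + 6 + 5. Bump = 5764911. G_5 = 5764910.
G_5 = 5764910. HB_7(5764910) = 7^(7 + 1) + 2·7^2 + 7 + 4. Bump = 134217868. G_6 = 134217867.
G_6 = 134217867. HB_8(134217867) = 8^(8 + 1) + 2·8^2 + 8 + 3. Bump = 3486784575. G_7 = 3486784574.
G_7 = 3486784574. HB_9(3486784574) = 9^(9 + 1) + 2·9^2 + 9 + 2. Bump = 100000000212. G_8 = 100000000211.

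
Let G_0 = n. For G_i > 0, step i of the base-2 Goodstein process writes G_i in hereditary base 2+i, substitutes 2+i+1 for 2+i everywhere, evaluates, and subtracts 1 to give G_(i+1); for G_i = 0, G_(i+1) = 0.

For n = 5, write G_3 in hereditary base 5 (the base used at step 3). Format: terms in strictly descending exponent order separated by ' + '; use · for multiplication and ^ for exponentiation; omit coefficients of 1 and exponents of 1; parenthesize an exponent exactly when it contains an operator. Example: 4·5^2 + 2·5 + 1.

step 0: 5 = 2^2 + 1; sub 3 for 2: 3^3 + 1; = 28; G_1 = 28−1 = 27
step 1: 27 = 3^3; sub 4 for 3: 4^4; = 256; G_2 = 256−1 = 255
step 2: 255 = 3·4^3 + 3·4^2 + 3·4 + 3; sub 5 for 4: 3·5^3 + 3·5^2 + 3·5 + 3; = 468; G_3 = 468−1 = 467
step 3: 467 = 3·5^3 + 3·5^2 + 3·5 + 2; sub 6 for 5: 3·6^3 + 3·6^2 + 3·6 + 2; = 776; G_4 = 776−1 = 775

3·5^3 + 3·5^2 + 3·5 + 2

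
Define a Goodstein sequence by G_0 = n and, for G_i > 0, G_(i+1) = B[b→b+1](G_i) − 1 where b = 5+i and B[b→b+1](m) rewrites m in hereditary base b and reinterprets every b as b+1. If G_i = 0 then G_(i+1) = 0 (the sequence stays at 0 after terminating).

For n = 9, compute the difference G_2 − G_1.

0

[0] 9 ≡ 5 + 4 (base 5). Lift 6: 10. −1: 9.
[1] 9 ≡ 6 + 3 (base 6). Lift 7: 10. −1: 9.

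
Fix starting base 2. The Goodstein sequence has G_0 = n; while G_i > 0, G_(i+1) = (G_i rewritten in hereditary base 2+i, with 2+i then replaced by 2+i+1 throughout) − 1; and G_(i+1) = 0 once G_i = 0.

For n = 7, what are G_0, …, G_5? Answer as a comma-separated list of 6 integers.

(0) 7|_2 = 2^2 + 2 + 1 ↦ 3^3 + 3 + 1|_3 = 31 ⇒ 30
(1) 30|_3 = 3^3 + 3 ↦ 4^4 + 4|_4 = 260 ⇒ 259
(2) 259|_4 = 4^4 + 3 ↦ 5^5 + 3|_5 = 3128 ⇒ 3127
(3) 3127|_5 = 5^5 + 2 ↦ 6^6 + 2|_6 = 46658 ⇒ 46657
(4) 46657|_6 = 6^6 + 1 ↦ 7^7 + 1|_7 = 823544 ⇒ 823543

7, 30, 259, 3127, 46657, 823543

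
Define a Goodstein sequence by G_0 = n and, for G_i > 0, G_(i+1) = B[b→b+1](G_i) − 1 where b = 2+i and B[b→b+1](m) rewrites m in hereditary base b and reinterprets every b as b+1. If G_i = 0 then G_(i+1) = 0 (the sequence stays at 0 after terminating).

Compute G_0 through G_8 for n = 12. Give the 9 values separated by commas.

12, 107, 1065, 15685, 280019, 5764910, 134217867, 3486784574, 100000000211

step 0: 12 = 2^(2 + 1) + 2^2; sub 3 for 2: 3^(3 + 1) + 3^3; = 108; G_1 = 108−1 = 107
step 1: 107 = 3^(3 + 1) + 2·3^2 + 2·3 + 2; sub 4 for 3: 4^(4 + 1) + 2·4^2 + 2·4 + 2; = 1066; G_2 = 1066−1 = 1065
step 2: 1065 = 4^(4 + 1) + 2·4^2 + 2·4 + 1; sub 5 for 4: 5^(5 + 1) + 2·5^2 + 2·5 + 1; = 15686; G_3 = 15686−1 = 15685
step 3: 15685 = 5^(5 + 1) + 2·5^2 + 2·5; sub 6 for 5: 6^(6 + 1) + 2·6^2 + 2·6; = 280020; G_4 = 280020−1 = 280019
step 4: 280019 = 6^(6 + 1) + 2·6^2 + 6 + 5; sub 7 for 6: 7^(7 + 1) + 2·7^2 + 7 + 5; = 5764911; G_5 = 5764911−1 = 5764910
step 5: 5764910 = 7^(7 + 1) + 2·7^2 + 7 + 4; sub 8 for 7: 8^(8 + 1) + 2·8^2 + 8 + 4; = 134217868; G_6 = 134217868−1 = 134217867
step 6: 134217867 = 8^(8 + 1) + 2·8^2 + 8 + 3; sub 9 for 8: 9^(9 + 1) + 2·9^2 + 9 + 3; = 3486784575; G_7 = 3486784575−1 = 3486784574
step 7: 3486784574 = 9^(9 + 1) + 2·9^2 + 9 + 2; sub 10 for 9: 10^(10 + 1) + 2·10^2 + 10 + 2; = 100000000212; G_8 = 100000000212−1 = 100000000211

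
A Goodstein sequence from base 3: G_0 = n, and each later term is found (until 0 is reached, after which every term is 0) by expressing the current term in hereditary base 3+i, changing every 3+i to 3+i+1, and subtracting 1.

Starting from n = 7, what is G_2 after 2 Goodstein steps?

9

i=0: 7 = 2·3 + 1 (b=3); 3→4: 2·4 + 1 = 9; 9−1 = 8
i=1: 8 = 2·4 (b=4); 4→5: 2·5 = 10; 10−1 = 9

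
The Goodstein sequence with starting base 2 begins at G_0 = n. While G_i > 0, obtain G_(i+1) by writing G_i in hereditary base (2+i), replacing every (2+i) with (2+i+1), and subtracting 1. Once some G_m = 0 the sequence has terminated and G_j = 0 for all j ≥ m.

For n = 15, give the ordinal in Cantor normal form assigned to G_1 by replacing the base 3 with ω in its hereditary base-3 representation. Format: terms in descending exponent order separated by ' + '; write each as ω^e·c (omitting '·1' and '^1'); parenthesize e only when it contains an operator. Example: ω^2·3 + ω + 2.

step 0: 15 = 2^(2 + 1) + 2^2 + 2 + 1; sub 3 for 2: 3^(3 + 1) + 3^3 + 3 + 1; = 112; G_1 = 112−1 = 111
step 1: 111 = 3^(3 + 1) + 3^3 + 3; sub 4 for 3: 4^(4 + 1) + 4^4 + 4; = 1284; G_2 = 1284−1 = 1283

ω^(ω + 1) + ω^ω + ω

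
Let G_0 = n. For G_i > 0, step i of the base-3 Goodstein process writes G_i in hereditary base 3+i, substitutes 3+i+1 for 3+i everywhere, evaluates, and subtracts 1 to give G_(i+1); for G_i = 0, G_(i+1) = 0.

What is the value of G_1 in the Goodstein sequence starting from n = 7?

8

G_0=7  [base 3] 2·3 + 1  →[3↦4]→  2·4 + 1 = 9  −1 ⇒ G_1=8
G_1=8  [base 4] 2·4  →[4↦5]→  2·5 = 10  −1 ⇒ G_2=9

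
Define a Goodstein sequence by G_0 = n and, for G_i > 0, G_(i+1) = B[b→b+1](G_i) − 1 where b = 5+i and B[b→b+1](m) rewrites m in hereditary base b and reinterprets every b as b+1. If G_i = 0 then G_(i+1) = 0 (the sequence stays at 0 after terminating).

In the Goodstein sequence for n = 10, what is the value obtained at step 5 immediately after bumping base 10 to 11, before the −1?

12

base 5: 10 = 2·5; at 6: 2·6 = 12; next = 11
base 6: 11 = 6 + 5; at 7: 7 + 5 = 12; next = 11
base 7: 11 = 7 + 4; at 8: 8 + 4 = 12; next = 11
base 8: 11 = 8 + 3; at 9: 9 + 3 = 12; next = 11
base 9: 11 = 9 + 2; at 10: 10 + 2 = 12; next = 11
base 10: 11 = 10 + 1; at 11: 11 + 1 = 12; next = 11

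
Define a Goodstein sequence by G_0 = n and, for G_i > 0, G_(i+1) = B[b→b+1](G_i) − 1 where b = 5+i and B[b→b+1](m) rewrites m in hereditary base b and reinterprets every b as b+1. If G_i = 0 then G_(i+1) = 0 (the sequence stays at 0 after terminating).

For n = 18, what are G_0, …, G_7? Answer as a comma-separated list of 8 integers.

(0) 18|_5 = 3·5 + 3 ↦ 3·6 + 3|_6 = 21 ⇒ 20
(1) 20|_6 = 3·6 + 2 ↦ 3·7 + 2|_7 = 23 ⇒ 22
(2) 22|_7 = 3·7 + 1 ↦ 3·8 + 1|_8 = 25 ⇒ 24
(3) 24|_8 = 3·8 ↦ 3·9|_9 = 27 ⇒ 26
(4) 26|_9 = 2·9 + 8 ↦ 2·10 + 8|_10 = 28 ⇒ 27
(5) 27|_10 = 2·10 + 7 ↦ 2·11 + 7|_11 = 29 ⇒ 28
(6) 28|_11 = 2·11 + 6 ↦ 2·12 + 6|_12 = 30 ⇒ 29

18, 20, 22, 24, 26, 27, 28, 29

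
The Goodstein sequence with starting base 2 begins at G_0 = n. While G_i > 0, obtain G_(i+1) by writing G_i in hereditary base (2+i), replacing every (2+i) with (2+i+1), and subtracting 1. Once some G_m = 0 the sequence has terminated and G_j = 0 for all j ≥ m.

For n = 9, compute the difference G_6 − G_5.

47861573

G_0=9  [base 2] 2^(2 + 1) + 1  →[2↦3]→  3^(3 + 1) + 1 = 82  −1 ⇒ G_1=81
G_1=81  [base 3] 3^(3 + 1)  →[3↦4]→  4^(4 + 1) = 1024  −1 ⇒ G_2=1023
G_2=1023  [base 4] 3·4^4 + 3·4^3 + 3·4^2 + 3·4 + 3  →[4↦5]→  3·5^5 + 3·5^3 + 3·5^2 + 3·5 + 3 = 9843  −1 ⇒ G_3=9842
G_3=9842  [base 5] 3·5^5 + 3·5^3 + 3·5^2 + 3·5 + 2  →[5↦6]→  3·6^6 + 3·6^3 + 3·6^2 + 3·6 + 2 = 140744  −1 ⇒ G_4=140743
G_4=140743  [base 6] 3·6^6 + 3·6^3 + 3·6^2 + 3·6 + 1  →[6↦7]→  3·7^7 + 3·7^3 + 3·7^2 + 3·7 + 1 = 2471827  −1 ⇒ G_5=2471826
G_5=2471826  [base 7] 3·7^7 + 3·7^3 + 3·7^2 + 3·7  →[7↦8]→  3·8^8 + 3·8^3 + 3·8^2 + 3·8 = 50333400  −1 ⇒ G_6=50333399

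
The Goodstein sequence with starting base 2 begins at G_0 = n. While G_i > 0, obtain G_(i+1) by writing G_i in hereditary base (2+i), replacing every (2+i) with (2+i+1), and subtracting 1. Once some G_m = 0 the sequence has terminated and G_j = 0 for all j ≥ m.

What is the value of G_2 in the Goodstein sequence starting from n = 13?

1279

base 2: 13 = 2^(2 + 1) + 2^2 + 1; at 3: 3^(3 + 1) + 3^3 + 1 = 109; next = 108
base 3: 108 = 3^(3 + 1) + 3^3; at 4: 4^(4 + 1) + 4^4 = 1280; next = 1279
base 4: 1279 = 4^(4 + 1) + 3·4^3 + 3·4^2 + 3·4 + 3; at 5: 5^(5 + 1) + 3·5^3 + 3·5^2 + 3·5 + 3 = 16093; next = 16092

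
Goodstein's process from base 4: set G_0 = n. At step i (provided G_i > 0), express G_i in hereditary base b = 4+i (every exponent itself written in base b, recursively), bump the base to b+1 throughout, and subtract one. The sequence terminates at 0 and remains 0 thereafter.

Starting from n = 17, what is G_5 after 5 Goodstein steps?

step 0: 17 = 4^2 + 1; sub 5 for 4: 5^2 + 1; = 26; G_1 = 26−1 = 25
step 1: 25 = 5^2; sub 6 for 5: 6^2; = 36; G_2 = 36−1 = 35
step 2: 35 = 5·6 + 5; sub 7 for 6: 5·7 + 5; = 40; G_3 = 40−1 = 39
step 3: 39 = 5·7 + 4; sub 8 for 7: 5·8 + 4; = 44; G_4 = 44−1 = 43
step 4: 43 = 5·8 + 3; sub 9 for 8: 5·9 + 3; = 48; G_5 = 48−1 = 47
step 5: 47 = 5·9 + 2; sub 10 for 9: 5·10 + 2; = 52; G_6 = 52−1 = 51

47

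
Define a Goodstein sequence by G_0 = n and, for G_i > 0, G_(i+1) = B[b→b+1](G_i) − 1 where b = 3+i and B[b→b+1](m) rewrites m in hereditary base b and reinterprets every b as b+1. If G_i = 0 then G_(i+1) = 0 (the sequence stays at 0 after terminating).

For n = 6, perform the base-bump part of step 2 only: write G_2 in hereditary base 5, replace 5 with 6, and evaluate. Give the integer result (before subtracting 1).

8

i=0: 6 = 2·3 (b=3); 3→4: 2·4 = 8; 8−1 = 7
i=1: 7 = 4 + 3 (b=4); 4→5: 5 + 3 = 8; 8−1 = 7
i=2: 7 = 5 + 2 (b=5); 5→6: 6 + 2 = 8; 8−1 = 7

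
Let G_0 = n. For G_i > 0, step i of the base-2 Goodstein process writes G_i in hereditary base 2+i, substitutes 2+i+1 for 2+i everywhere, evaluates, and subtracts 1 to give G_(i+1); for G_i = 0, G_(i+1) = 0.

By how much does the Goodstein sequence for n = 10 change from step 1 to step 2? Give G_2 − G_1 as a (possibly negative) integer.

10 —HB2→ 2^(2 + 1) + 2 —bump→ 3^(3 + 1) + 3 = 84 —(−1)→ 83
83 —HB3→ 3^(3 + 1) + 2 —bump→ 4^(4 + 1) + 2 = 1026 —(−1)→ 1025

942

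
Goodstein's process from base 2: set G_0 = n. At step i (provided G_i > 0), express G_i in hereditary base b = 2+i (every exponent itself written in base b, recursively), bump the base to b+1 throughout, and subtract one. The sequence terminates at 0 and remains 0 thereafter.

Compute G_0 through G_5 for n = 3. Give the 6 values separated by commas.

G_0 = 3. HB_2(3) = 2 + 1. Bump = 4. G_1 = 3.
G_1 = 3. HB_3(3) = 3. Bump = 4. G_2 = 3.
G_2 = 3. HB_4(3) = 3. Bump = 3. G_3 = 2.
G_3 = 2. HB_5(2) = 2. Bump = 2. G_4 = 1.
G_4 = 1. HB_6(1) = 1. Bump = 1. G_5 = 0.

3, 3, 3, 2, 1, 0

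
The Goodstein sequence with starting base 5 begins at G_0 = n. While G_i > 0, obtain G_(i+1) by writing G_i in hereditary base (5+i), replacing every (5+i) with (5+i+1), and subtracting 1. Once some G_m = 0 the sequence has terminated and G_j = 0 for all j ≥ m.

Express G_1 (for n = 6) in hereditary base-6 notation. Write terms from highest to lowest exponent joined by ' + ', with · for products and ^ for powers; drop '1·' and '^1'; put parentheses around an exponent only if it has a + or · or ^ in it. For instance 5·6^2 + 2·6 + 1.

step 0: 6 = 5 + 1; sub 6 for 5: 6 + 1; = 7; G_1 = 7−1 = 6
step 1: 6 = 6; sub 7 for 6: 7; = 7; G_2 = 7−1 = 6

6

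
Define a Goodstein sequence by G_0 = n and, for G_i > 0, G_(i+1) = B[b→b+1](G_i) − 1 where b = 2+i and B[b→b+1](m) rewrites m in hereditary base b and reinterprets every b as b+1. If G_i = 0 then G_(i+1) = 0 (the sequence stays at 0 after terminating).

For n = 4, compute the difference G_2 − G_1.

15

base 2: 4 = 2^2; at 3: 3^3 = 27; next = 26
base 3: 26 = 2·3^2 + 2·3 + 2; at 4: 2·4^2 + 2·4 + 2 = 42; next = 41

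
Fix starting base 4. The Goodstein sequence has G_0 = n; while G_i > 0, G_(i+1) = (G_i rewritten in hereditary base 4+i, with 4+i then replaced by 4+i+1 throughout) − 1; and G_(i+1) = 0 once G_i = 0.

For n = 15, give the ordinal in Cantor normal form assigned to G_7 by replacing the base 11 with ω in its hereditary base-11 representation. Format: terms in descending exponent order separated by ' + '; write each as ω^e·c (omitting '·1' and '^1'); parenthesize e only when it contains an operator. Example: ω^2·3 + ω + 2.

ω·2 + 4

G_0=15  [base 4] 3·4 + 3  →[4↦5]→  3·5 + 3 = 18  −1 ⇒ G_1=17
G_1=17  [base 5] 3·5 + 2  →[5↦6]→  3·6 + 2 = 20  −1 ⇒ G_2=19
G_2=19  [base 6] 3·6 + 1  →[6↦7]→  3·7 + 1 = 22  −1 ⇒ G_3=21
G_3=21  [base 7] 3·7  →[7↦8]→  3·8 = 24  −1 ⇒ G_4=23
G_4=23  [base 8] 2·8 + 7  →[8↦9]→  2·9 + 7 = 25  −1 ⇒ G_5=24
G_5=24  [base 9] 2·9 + 6  →[9↦10]→  2·10 + 6 = 26  −1 ⇒ G_6=25
G_6=25  [base 10] 2·10 + 5  →[10↦11]→  2·11 + 5 = 27  −1 ⇒ G_7=26
G_7=26  [base 11] 2·11 + 4  →[11↦12]→  2·12 + 4 = 28  −1 ⇒ G_8=27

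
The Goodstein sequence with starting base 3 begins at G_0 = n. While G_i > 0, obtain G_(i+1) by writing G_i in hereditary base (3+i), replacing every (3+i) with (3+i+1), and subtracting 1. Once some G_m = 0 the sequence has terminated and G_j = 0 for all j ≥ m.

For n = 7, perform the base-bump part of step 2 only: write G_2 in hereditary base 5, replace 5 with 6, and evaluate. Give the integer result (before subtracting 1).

G_0 = 7. HB_3(7) = 2·3 + 1. Bump = 9. G_1 = 8.
G_1 = 8. HB_4(8) = 2·4. Bump = 10. G_2 = 9.
G_2 = 9. HB_5(9) = 5 + 4. Bump = 10. G_3 = 9.

10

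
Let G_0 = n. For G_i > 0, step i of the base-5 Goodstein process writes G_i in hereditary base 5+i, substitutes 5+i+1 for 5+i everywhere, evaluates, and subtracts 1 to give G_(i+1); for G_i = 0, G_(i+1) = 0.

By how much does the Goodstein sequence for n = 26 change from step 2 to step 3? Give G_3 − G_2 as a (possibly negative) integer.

i=0: 26 = 5^2 + 1 (b=5); 5→6: 6^2 + 1 = 37; 37−1 = 36
i=1: 36 = 6^2 (b=6); 6→7: 7^2 = 49; 49−1 = 48
i=2: 48 = 6·7 + 6 (b=7); 7→8: 6·8 + 6 = 54; 54−1 = 53

5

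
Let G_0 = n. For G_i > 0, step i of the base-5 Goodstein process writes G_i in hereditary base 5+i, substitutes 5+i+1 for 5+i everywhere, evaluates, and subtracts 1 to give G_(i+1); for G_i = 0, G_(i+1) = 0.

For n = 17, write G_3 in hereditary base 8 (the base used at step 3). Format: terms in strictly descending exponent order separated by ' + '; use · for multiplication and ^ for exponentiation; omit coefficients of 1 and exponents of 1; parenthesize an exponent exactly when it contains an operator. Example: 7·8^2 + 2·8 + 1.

17 —HB5→ 3·5 + 2 —bump→ 3·6 + 2 = 20 —(−1)→ 19
19 —HB6→ 3·6 + 1 —bump→ 3·7 + 1 = 22 —(−1)→ 21
21 —HB7→ 3·7 —bump→ 3·8 = 24 —(−1)→ 23
23 —HB8→ 2·8 + 7 —bump→ 2·9 + 7 = 25 —(−1)→ 24

2·8 + 7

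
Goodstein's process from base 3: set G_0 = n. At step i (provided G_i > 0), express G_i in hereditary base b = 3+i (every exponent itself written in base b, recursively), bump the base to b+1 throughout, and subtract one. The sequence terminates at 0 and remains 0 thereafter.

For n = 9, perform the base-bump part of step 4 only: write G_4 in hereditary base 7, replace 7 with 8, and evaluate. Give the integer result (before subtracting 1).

24

(0) 9|_3 = 3^2 ↦ 4^2|_4 = 16 ⇒ 15
(1) 15|_4 = 3·4 + 3 ↦ 3·5 + 3|_5 = 18 ⇒ 17
(2) 17|_5 = 3·5 + 2 ↦ 3·6 + 2|_6 = 20 ⇒ 19
(3) 19|_6 = 3·6 + 1 ↦ 3·7 + 1|_7 = 22 ⇒ 21
(4) 21|_7 = 3·7 ↦ 3·8|_8 = 24 ⇒ 23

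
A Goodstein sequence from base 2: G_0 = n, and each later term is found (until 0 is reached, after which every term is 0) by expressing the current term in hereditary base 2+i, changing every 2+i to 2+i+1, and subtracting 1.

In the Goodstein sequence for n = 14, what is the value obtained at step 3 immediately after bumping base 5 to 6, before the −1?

326592

(0) 14|_2 = 2^(2 + 1) + 2^2 + 2 ↦ 3^(3 + 1) + 3^3 + 3|_3 = 111 ⇒ 110
(1) 110|_3 = 3^(3 + 1) + 3^3 + 2 ↦ 4^(4 + 1) + 4^4 + 2|_4 = 1282 ⇒ 1281
(2) 1281|_4 = 4^(4 + 1) + 4^4 + 1 ↦ 5^(5 + 1) + 5^5 + 1|_5 = 18751 ⇒ 18750
(3) 18750|_5 = 5^(5 + 1) + 5^5 ↦ 6^(6 + 1) + 6^6|_6 = 326592 ⇒ 326591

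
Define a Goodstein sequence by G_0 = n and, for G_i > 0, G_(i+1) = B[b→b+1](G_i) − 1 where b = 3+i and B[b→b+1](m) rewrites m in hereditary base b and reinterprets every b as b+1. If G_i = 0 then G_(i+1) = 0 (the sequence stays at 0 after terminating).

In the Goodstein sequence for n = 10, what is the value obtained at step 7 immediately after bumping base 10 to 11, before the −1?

42

step 0: 10 = 3^2 + 1; sub 4 for 3: 4^2 + 1; = 17; G_1 = 17−1 = 16
step 1: 16 = 4^2; sub 5 for 4: 5^2; = 25; G_2 = 25−1 = 24
step 2: 24 = 4·5 + 4; sub 6 for 5: 4·6 + 4; = 28; G_3 = 28−1 = 27
step 3: 27 = 4·6 + 3; sub 7 for 6: 4·7 + 3; = 31; G_4 = 31−1 = 30
step 4: 30 = 4·7 + 2; sub 8 for 7: 4·8 + 2; = 34; G_5 = 34−1 = 33
step 5: 33 = 4·8 + 1; sub 9 for 8: 4·9 + 1; = 37; G_6 = 37−1 = 36
step 6: 36 = 4·9; sub 10 for 9: 4·10; = 40; G_7 = 40−1 = 39
step 7: 39 = 3·10 + 9; sub 11 for 10: 3·11 + 9; = 42; G_8 = 42−1 = 41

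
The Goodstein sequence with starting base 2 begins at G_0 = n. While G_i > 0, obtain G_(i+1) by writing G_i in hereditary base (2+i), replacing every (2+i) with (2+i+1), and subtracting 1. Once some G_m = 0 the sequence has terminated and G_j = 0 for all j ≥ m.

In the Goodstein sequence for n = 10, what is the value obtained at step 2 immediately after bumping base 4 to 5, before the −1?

15626

10 —HB2→ 2^(2 + 1) + 2 —bump→ 3^(3 + 1) + 3 = 84 —(−1)→ 83
83 —HB3→ 3^(3 + 1) + 2 —bump→ 4^(4 + 1) + 2 = 1026 —(−1)→ 1025
1025 —HB4→ 4^(4 + 1) + 1 —bump→ 5^(5 + 1) + 1 = 15626 —(−1)→ 15625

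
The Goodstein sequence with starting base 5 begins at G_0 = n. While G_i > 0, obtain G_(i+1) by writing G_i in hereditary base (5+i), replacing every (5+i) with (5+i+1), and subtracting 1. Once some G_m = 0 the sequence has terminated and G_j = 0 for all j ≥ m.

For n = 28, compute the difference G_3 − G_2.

i=0: 28 = 5^2 + 3 (b=5); 5→6: 6^2 + 3 = 39; 39−1 = 38
i=1: 38 = 6^2 + 2 (b=6); 6→7: 7^2 + 2 = 51; 51−1 = 50
i=2: 50 = 7^2 + 1 (b=7); 7→8: 8^2 + 1 = 65; 65−1 = 64

14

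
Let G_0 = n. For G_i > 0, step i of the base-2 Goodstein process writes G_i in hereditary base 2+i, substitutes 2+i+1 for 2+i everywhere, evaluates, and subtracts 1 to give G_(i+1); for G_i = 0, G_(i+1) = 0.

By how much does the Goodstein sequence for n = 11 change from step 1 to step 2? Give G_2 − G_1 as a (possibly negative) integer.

943

i=0: 11 = 2^(2 + 1) + 2 + 1 (b=2); 2→3: 3^(3 + 1) + 3 + 1 = 85; 85−1 = 84
i=1: 84 = 3^(3 + 1) + 3 (b=3); 3→4: 4^(4 + 1) + 4 = 1028; 1028−1 = 1027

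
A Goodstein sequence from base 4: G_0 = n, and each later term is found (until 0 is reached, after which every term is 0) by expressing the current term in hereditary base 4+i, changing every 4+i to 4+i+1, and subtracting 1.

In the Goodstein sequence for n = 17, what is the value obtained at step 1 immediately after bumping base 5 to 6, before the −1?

[0] 17 ≡ 4^2 + 1 (base 4). Lift 5: 26. −1: 25.
[1] 25 ≡ 5^2 (base 5). Lift 6: 36. −1: 35.

36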